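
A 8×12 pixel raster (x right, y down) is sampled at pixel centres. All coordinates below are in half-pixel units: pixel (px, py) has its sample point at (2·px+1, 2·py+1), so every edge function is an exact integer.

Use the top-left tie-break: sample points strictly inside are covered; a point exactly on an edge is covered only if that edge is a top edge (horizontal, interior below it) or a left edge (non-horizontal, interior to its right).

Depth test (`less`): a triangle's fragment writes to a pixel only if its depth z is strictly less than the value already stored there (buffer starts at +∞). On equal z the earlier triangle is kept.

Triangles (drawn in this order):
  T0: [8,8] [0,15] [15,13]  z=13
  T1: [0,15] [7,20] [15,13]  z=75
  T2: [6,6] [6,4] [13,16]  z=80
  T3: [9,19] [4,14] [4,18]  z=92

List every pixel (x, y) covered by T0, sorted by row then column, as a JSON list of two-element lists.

T0:
  2·area = 89  (B↔C swapped to make it positive)
  edge (8, 8)→(15, 13): d=(7,5) right/bottom  bias=-1
  edge (15, 13)→(0, 15): d=(-15,2) right/bottom  bias=-1
  edge (0, 15)→(8, 8): d=(8,-7) top-left  bias=+0
    (0,1)@(1, 3): e=[0,178,-89] → .  [on edge]
    (3,4)@(7, 9): e=[12,76,1] → X
    (4,4)@(9, 9): e=[2,72,15] → X
    (5,4)@(11, 9): e=[-8,68,29] → .
    (2,5)@(5, 11): e=[36,50,3] → X
    (5,5)@(11, 11): e=[6,38,45] → X
    (6,5)@(13, 11): e=[-4,34,59] → .
    (1,6)@(3, 13): e=[60,24,5] → X
    (6,6)@(13, 13): e=[10,4,75] → X
    (7,6)@(15, 13): e=[0,0,89] → .  [on edge]
    (1,7)@(3, 15): e=[74,-6,21] → .
    (2,7)@(5, 15): e=[64,-10,35] → .
  covered (12 px):
    . . . . . . . .
    . . . . . . . .
    . . . . . . . .
    . . . . . . . .
    . . . X X . . .
    . . X X X X . .
    . X X X X X X .
    . . . . . . . .
    . . . . . . . .
    . . . . . . . .
    . . . . . . . .
    . . . . . . . .
T1:
  2·area = 89  (B↔C swapped to make it positive)
  edge (0, 15)→(15, 13): d=(15,-2) top-left  bias=+0
  edge (15, 13)→(7, 20): d=(-8,7) right/bottom  bias=-1
  edge (7, 20)→(0, 15): d=(-7,-5) top-left  bias=+0
    (7,6)@(15, 13): e=[0,0,89] → .  [on edge]
    (0,7)@(1, 15): e=[2,82,5] → X
    (1,7)@(3, 15): e=[6,68,15] → X
    (2,7)@(5, 15): e=[10,54,25] → X
    (3,7)@(7, 15): e=[14,40,35] → X
    (4,7)@(9, 15): e=[18,26,45] → X
    (5,7)@(11, 15): e=[22,12,55] → X
    (6,7)@(13, 15): e=[26,-2,65] → .
    (0,8)@(1, 17): e=[32,66,-9] → .
    (1,8)@(3, 17): e=[36,52,1] → X
    (5,8)@(11, 17): e=[52,-4,41] → .
    (1,9)@(3, 19): e=[66,36,-13] → .
  covered (11 px):
    . . . . . . . .
    . . . . . . . .
    . . . . . . . .
    . . . . . . . .
    . . . . . . . .
    . . . . . . . .
    . . . . . . . .
    X X X X X X . .
    . X X X X . . .
    . . . X . . . .
    . . . . . . . .
    . . . . . . . .
T2:
  2·area = 14
  edge (6, 6)→(6, 4): d=(0,-2) top-left  bias=+0
  edge (6, 4)→(13, 16): d=(7,12) right/bottom  bias=-1
  edge (13, 16)→(6, 6): d=(-7,-10) top-left  bias=+0
    (3,3)@(7, 7): e=[2,9,3] → X
    (4,3)@(9, 7): e=[6,-15,23] → .
    (3,4)@(7, 9): e=[2,23,-11] → .
    (5,6)@(11, 13): e=[10,3,1] → X
    (6,6)@(13, 13): e=[14,-21,21] → .
    (5,7)@(11, 15): e=[10,17,-13] → .
  covered (2 px):
    . . . . . . . .
    . . . . . . . .
    . . . . . . . .
    . . . X . . . .
    . . . . . . . .
    . . . . . . . .
    . . . . . X . .
    . . . . . . . .
    . . . . . . . .
    . . . . . . . .
    . . . . . . . .
    . . . . . . . .
T3:
  2·area = 20  (B↔C swapped to make it positive)
  edge (9, 19)→(4, 18): d=(-5,-1) top-left  bias=+0
  edge (4, 18)→(4, 14): d=(0,-4) top-left  bias=+0
  edge (4, 14)→(9, 19): d=(5,5) right/bottom  bias=-1
    (0,5)@(1, 11): e=[32,-12,0] → .  [on edge]
    (1,6)@(3, 13): e=[24,-4,0] → .  [on edge]
    (2,7)@(5, 15): e=[16,4,0] → .  [on edge]
    (2,8)@(5, 17): e=[6,4,10] → X
    (3,8)@(7, 17): e=[8,12,0] → .  [on edge]
    (2,9)@(5, 19): e=[-4,4,20] → .
    (4,9)@(9, 19): e=[0,20,0] → .  [on edge]
    (5,10)@(11, 21): e=[-8,28,0] → .  [on edge]
    (6,11)@(13, 23): e=[-16,36,0] → .  [on edge]
  covered (1 px):
    . . . . . . . .
    . . . . . . . .
    . . . . . . . .
    . . . . . . . .
    . . . . . . . .
    . . . . . . . .
    . . . . . . . .
    . . . . . . . .
    . . X . . . . .
    . . . . . . . .
    . . . . . . . .
    . . . . . . . .

Answer: [[3,4],[4,4],[2,5],[3,5],[4,5],[5,5],[1,6],[2,6],[3,6],[4,6],[5,6],[6,6]]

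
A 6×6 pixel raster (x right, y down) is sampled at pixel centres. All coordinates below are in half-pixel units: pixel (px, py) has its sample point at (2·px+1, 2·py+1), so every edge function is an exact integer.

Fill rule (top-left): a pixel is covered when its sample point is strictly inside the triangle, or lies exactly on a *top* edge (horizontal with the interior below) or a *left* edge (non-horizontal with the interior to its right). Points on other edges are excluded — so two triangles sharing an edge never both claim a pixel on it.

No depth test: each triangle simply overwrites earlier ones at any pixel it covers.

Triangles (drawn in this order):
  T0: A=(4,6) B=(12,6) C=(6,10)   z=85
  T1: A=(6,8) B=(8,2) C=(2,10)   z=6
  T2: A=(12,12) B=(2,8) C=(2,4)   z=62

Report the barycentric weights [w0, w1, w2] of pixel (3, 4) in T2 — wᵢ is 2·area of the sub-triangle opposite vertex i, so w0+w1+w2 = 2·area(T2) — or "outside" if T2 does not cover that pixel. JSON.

T0:
  2·area = 32
  edge (4, 6)→(12, 6): d=(8,0) top-left  bias=+0
  edge (12, 6)→(6, 10): d=(-6,4) right/bottom  bias=-1
  edge (6, 10)→(4, 6): d=(-2,-4) top-left  bias=+0
    (2,3)@(5, 7): e=[8,22,2] → █
    (3,3)@(7, 7): e=[8,14,10] → █
    (4,3)@(9, 7): e=[8,6,18] → █
    (5,3)@(11, 7): e=[8,-2,26] → ·
    (2,4)@(5, 9): e=[24,10,-2] → ·
    (3,4)@(7, 9): e=[24,2,6] → █
    (4,4)@(9, 9): e=[24,-6,14] → ·
    (3,5)@(7, 11): e=[40,-10,2] → ·
  covered (4 px):
    · · · · · ·
    · · · · · ·
    · · · · · ·
    · · █ █ █ ·
    · · · █ · ·
    · · · · · ·
T1:
  2·area = 20  (B↔C swapped to make it positive)
  edge (6, 8)→(2, 10): d=(-4,2) right/bottom  bias=-1
  edge (2, 10)→(8, 2): d=(6,-8) top-left  bias=+0
  edge (8, 2)→(6, 8): d=(-2,6) right/bottom  bias=-1
    (3,2)@(7, 5): e=[10,10,0] → ·  [on edge]
    (2,3)@(5, 7): e=[6,6,8] → █
    (3,3)@(7, 7): e=[2,22,-4] → ·
    (1,4)@(3, 9): e=[2,2,16] → █
    (2,4)@(5, 9): e=[-2,18,4] → ·
    (1,5)@(3, 11): e=[-6,14,12] → ·
    (2,5)@(5, 11): e=[-10,30,0] → ·  [on edge]
  covered (2 px):
    · · · · · ·
    · · · · · ·
    · · · · · ·
    · · █ · · ·
    · █ · · · ·
    · · · · · ·
T2:
  2·area = 40
  edge (12, 12)→(2, 8): d=(-10,-4) top-left  bias=+0
  edge (2, 8)→(2, 4): d=(0,-4) top-left  bias=+0
  edge (2, 4)→(12, 12): d=(10,8) right/bottom  bias=-1
    (1,2)@(3, 5): e=[34,4,2] → █
    (2,2)@(5, 5): e=[42,12,-14] → ·
    (1,3)@(3, 7): e=[14,4,22] → █
    (2,3)@(5, 7): e=[22,12,6] → █
    (3,3)@(7, 7): e=[30,20,-10] → ·
    (1,4)@(3, 9): e=[-6,4,42] → ·
    (2,4)@(5, 9): e=[2,12,26] → █
    (3,4)@(7, 9): e=[10,20,10] → █
    (4,4)@(9, 9): e=[18,28,-6] → ·
    (2,5)@(5, 11): e=[-18,12,46] → ·
    (3,5)@(7, 11): e=[-10,20,30] → ·
  covered (5 px):
    · · · · · ·
    · · · · · ·
    · █ · · · ·
    · █ █ · · ·
    · · █ █ · ·
    · · · · · ·

Final: [20,10,10]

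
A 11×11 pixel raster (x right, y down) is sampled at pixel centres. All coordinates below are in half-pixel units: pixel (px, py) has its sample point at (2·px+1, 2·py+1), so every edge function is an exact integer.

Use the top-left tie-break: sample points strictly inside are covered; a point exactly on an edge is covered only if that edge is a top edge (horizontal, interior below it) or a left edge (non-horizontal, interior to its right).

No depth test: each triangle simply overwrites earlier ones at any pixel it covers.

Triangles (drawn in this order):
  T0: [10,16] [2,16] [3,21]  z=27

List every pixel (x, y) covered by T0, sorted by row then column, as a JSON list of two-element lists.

T0:
  2·area = 40  (B↔C swapped to make it positive)
  edge (10, 16)→(3, 21): d=(-7,5) right/bottom  bias=-1
  edge (3, 21)→(2, 16): d=(-1,-5) top-left  bias=+0
  edge (2, 16)→(10, 16): d=(8,0) top-left  bias=+0
    (0,5)@(1, 11): e=[80,0,-40] → ·  [on edge]
    (8,5)@(17, 11): e=[0,80,-40] → ·  [on edge]
    (1,8)@(3, 17): e=[28,4,8] → #
    (2,8)@(5, 17): e=[18,14,8] → #
    (3,8)@(7, 17): e=[8,24,8] → #
    (4,8)@(9, 17): e=[-2,34,8] → ·
    (1,9)@(3, 19): e=[14,2,24] → #
    (3,9)@(7, 19): e=[-6,22,24] → ·
    (1,10)@(3, 21): e=[0,0,40] → ·  [on edge]
    (2,10)@(5, 21): e=[-10,10,40] → ·
  covered (5 px):
    · · · · · · · · · · ·
    · · · · · · · · · · ·
    · · · · · · · · · · ·
    · · · · · · · · · · ·
    · · · · · · · · · · ·
    · · · · · · · · · · ·
    · · · · · · · · · · ·
    · · · · · · · · · · ·
    · # # # · · · · · · ·
    · # # · · · · · · · ·
    · · · · · · · · · · ·

Result: [[1,8],[2,8],[3,8],[1,9],[2,9]]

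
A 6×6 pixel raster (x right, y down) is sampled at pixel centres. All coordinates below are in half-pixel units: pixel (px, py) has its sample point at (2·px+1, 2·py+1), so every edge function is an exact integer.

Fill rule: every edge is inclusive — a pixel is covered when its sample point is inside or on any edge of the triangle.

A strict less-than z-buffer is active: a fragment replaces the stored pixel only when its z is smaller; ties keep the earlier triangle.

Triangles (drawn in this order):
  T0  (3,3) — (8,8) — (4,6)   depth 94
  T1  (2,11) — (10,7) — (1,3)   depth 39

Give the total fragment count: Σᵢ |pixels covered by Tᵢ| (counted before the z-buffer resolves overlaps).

T0:
  2·area = 10
  edge (3, 3)→(8, 8): d=(5,5) inclusive
  edge (8, 8)→(4, 6): d=(-4,-2) inclusive
  edge (4, 6)→(3, 3): d=(-1,-3) inclusive
    (0,0)@(1, 1): e=[0,14,-4] → ·  [on edge]
    (1,1)@(3, 3): e=[0,10,0] → #  [on edge]
    (2,1)@(5, 3): e=[-10,14,6] → ·
    (1,2)@(3, 5): e=[10,2,-2] → ·
    (2,2)@(5, 5): e=[0,6,4] → #  [on edge]
    (3,2)@(7, 5): e=[-10,10,10] → ·
    (2,3)@(5, 7): e=[10,-2,2] → ·
    (3,3)@(7, 7): e=[0,2,8] → #  [on edge]
    (4,3)@(9, 7): e=[-10,6,14] → ·
    (2,4)@(5, 9): e=[20,-10,0] → ·  [on edge]
    (3,4)@(7, 9): e=[10,-6,6] → ·
    (4,4)@(9, 9): e=[0,-2,12] → ·  [on edge]
    (5,5)@(11, 11): e=[0,-6,16] → ·  [on edge]
  covered (3 px):
    · · · · · ·
    · # · · · ·
    · · # · · ·
    · · · # · ·
    · · · · · ·
    · · · · · ·
T1:
  2·area = 68  (B↔C swapped to make it positive)
  edge (2, 11)→(1, 3): d=(-1,-8) inclusive
  edge (1, 3)→(10, 7): d=(9,4) inclusive
  edge (10, 7)→(2, 11): d=(-8,4) inclusive
    (0,1)@(1, 3): e=[0,0,68] → #  [on edge]
    (1,1)@(3, 3): e=[16,-8,60] → ·
    (0,2)@(1, 5): e=[-2,18,52] → ·
    (1,2)@(3, 5): e=[14,10,44] → #
    (2,2)@(5, 5): e=[30,2,36] → #
    (3,2)@(7, 5): e=[46,-6,28] → ·
    (1,3)@(3, 7): e=[12,28,28] → #
    (3,3)@(7, 7): e=[44,12,12] → #
    (4,3)@(9, 7): e=[60,4,4] → #
    (5,3)@(11, 7): e=[76,-4,-4] → ·
    (1,4)@(3, 9): e=[10,46,12] → #
    (3,4)@(7, 9): e=[42,30,-4] → ·
  covered (9 px):
    · · · · · ·
    # · · · · ·
    · # # · · ·
    · # # # # ·
    · # # · · ·
    · · · · · ·

Result: 12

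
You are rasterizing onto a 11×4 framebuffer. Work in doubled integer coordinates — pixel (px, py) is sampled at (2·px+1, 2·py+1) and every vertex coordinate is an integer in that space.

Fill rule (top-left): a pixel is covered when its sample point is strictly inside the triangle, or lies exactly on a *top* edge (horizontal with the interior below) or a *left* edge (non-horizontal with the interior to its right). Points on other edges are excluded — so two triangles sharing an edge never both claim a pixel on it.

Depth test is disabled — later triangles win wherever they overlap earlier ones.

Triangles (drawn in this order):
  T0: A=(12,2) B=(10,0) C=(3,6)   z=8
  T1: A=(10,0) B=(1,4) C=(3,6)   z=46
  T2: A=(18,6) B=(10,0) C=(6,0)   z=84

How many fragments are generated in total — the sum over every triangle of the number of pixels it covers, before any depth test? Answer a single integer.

T0:
  2·area = 26  (B↔C swapped to make it positive)
  edge (12, 2)→(3, 6): d=(-9,4) right/bottom  bias=-1
  edge (3, 6)→(10, 0): d=(7,-6) top-left  bias=+0
  edge (10, 0)→(12, 2): d=(2,2) right/bottom  bias=-1
    (4,0)@(9, 1): e=[21,1,4] → X
    (5,0)@(11, 1): e=[13,13,0] → .  [on edge]
    (3,1)@(7, 3): e=[11,3,12] → X
    (5,1)@(11, 3): e=[-5,27,4] → .
    (6,1)@(13, 3): e=[-13,39,0] → .  [on edge]
    (2,2)@(5, 5): e=[1,5,20] → X
    (3,2)@(7, 5): e=[-7,17,16] → .
    (4,2)@(9, 5): e=[-15,29,12] → .
    (7,2)@(15, 5): e=[-39,65,0] → .  [on edge]
    (2,3)@(5, 7): e=[-17,19,24] → .
    (8,3)@(17, 7): e=[-65,91,0] → .  [on edge]
  covered (4 px):
    . . . . X . . . . . .
    . . . X X . . . . . .
    . . X . . . . . . . .
    . . . . . . . . . . .
T1:
  2·area = 26  (B↔C swapped to make it positive)
  edge (10, 0)→(3, 6): d=(-7,6) right/bottom  bias=-1
  edge (3, 6)→(1, 4): d=(-2,-2) top-left  bias=+0
  edge (1, 4)→(10, 0): d=(9,-4) top-left  bias=+0
    (2,1)@(5, 3): e=[9,10,7] → X
    (3,1)@(7, 3): e=[-3,14,15] → .
    (1,2)@(3, 5): e=[7,2,17] → X
    (2,2)@(5, 5): e=[-5,6,25] → .
    (1,3)@(3, 7): e=[-7,-2,35] → .
  covered (2 px):
    . . . . . . . . . . .
    . . X . . . . . . . .
    . X . . . . . . . . .
    . . . . . . . . . . .
T2:
  2·area = 24  (B↔C swapped to make it positive)
  edge (18, 6)→(6, 0): d=(-12,-6) top-left  bias=+0
  edge (6, 0)→(10, 0): d=(4,0) top-left  bias=+0
  edge (10, 0)→(18, 6): d=(8,6) right/bottom  bias=-1
    (4,0)@(9, 1): e=[6,4,14] → X
    (5,0)@(11, 1): e=[18,4,2] → X
    (6,0)@(13, 1): e=[30,4,-10] → .
    (4,1)@(9, 3): e=[-18,12,30] → .
    (5,1)@(11, 3): e=[-6,12,18] → .
    (6,1)@(13, 3): e=[6,12,6] → X
    (7,1)@(15, 3): e=[18,12,-6] → .
    (6,2)@(13, 5): e=[-18,20,22] → .
  covered (3 px):
    . . . . X X . . . . .
    . . . . . . X . . . .
    . . . . . . . . . . .
    . . . . . . . . . . .

Answer: 9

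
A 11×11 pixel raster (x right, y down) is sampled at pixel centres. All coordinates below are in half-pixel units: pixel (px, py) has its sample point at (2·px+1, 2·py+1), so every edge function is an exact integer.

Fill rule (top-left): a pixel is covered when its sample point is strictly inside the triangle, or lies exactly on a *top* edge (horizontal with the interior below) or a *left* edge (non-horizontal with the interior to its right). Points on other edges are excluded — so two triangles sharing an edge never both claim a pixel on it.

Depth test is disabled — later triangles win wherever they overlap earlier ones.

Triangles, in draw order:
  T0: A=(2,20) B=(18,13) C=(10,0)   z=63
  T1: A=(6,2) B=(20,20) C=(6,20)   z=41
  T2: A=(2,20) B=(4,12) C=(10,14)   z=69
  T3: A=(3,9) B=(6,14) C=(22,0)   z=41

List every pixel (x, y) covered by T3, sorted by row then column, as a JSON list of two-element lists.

T0:
  2·area = 264  (B↔C swapped to make it positive)
  edge (2, 20)→(10, 0): d=(8,-20) top-left  bias=+0
  edge (10, 0)→(18, 13): d=(8,13) right/bottom  bias=-1
  edge (18, 13)→(2, 20): d=(-16,7) right/bottom  bias=-1
    (4,1)@(9, 3): e=[4,37,223] → X
    (5,1)@(11, 3): e=[44,11,209] → X
    (6,1)@(13, 3): e=[84,-15,195] → .
    (4,2)@(9, 5): e=[20,53,191] → X
    (6,2)@(13, 5): e=[100,1,163] → X
    (7,2)@(15, 5): e=[140,-25,149] → .
    (4,3)@(9, 7): e=[36,69,159] → X
    (7,3)@(15, 7): e=[156,-9,117] → .
    (3,4)@(7, 9): e=[12,111,141] → X
    (7,4)@(15, 9): e=[172,7,85] → X
    (8,4)@(17, 9): e=[212,-19,71] → .
    (3,5)@(7, 11): e=[28,127,109] → X
  covered (33 px):
    . . . . . . . . . . .
    . . . . X X . . . . .
    . . . . X X X . . . .
    . . . . X X X . . . .
    . . . X X X X X . . .
    . . . X X X X X . . .
    . . X X X X X X X . .
    . . X X X X X . . . .
    . . X X . . . . . . .
    . X . . . . . . . . .
    . . . . . . . . . . .
T1:
  2·area = 252
  edge (6, 2)→(20, 20): d=(14,18) right/bottom  bias=-1
  edge (20, 20)→(6, 20): d=(-14,0) right/bottom  bias=-1
  edge (6, 20)→(6, 2): d=(0,-18) top-left  bias=+0
    (3,2)@(7, 5): e=[24,210,18] → X
    (4,2)@(9, 5): e=[-12,210,54] → .
    (3,3)@(7, 7): e=[52,182,18] → X
    (4,3)@(9, 7): e=[16,182,54] → X
    (5,3)@(11, 7): e=[-20,182,90] → .
    (3,4)@(7, 9): e=[80,154,18] → X
    (5,4)@(11, 9): e=[8,154,90] → X
    (6,4)@(13, 9): e=[-28,154,126] → .
    (3,5)@(7, 11): e=[108,126,18] → X
    (6,5)@(13, 11): e=[0,126,126] → .  [on edge]
    (3,6)@(7, 13): e=[136,98,18] → X
    (6,6)@(13, 13): e=[28,98,126] → X
  covered (31 px):
    . . . . . . . . . . .
    . . . . . . . . . . .
    . . . X . . . . . . .
    . . . X X . . . . . .
    . . . X X X . . . . .
    . . . X X X . . . . .
    . . . X X X X . . . .
    . . . X X X X X . . .
    . . . X X X X X X . .
    . . . X X X X X X X .
    . . . . . . . . . . .
T2:
  2·area = 52
  edge (2, 20)→(4, 12): d=(2,-8) top-left  bias=+0
  edge (4, 12)→(10, 14): d=(6,2) right/bottom  bias=-1
  edge (10, 14)→(2, 20): d=(-8,6) right/bottom  bias=-1
    (0,5)@(1, 11): e=[-26,0,78] → .  [on edge]
    (2,6)@(5, 13): e=[10,4,38] → X
    (3,6)@(7, 13): e=[26,0,26] → .  [on edge]
    (2,7)@(5, 15): e=[14,16,22] → X
    (3,7)@(7, 15): e=[30,12,10] → X
    (4,7)@(9, 15): e=[46,8,-2] → .
    (6,7)@(13, 15): e=[78,0,-26] → .  [on edge]
    (1,8)@(3, 17): e=[2,32,18] → X
    (3,8)@(7, 17): e=[34,24,-6] → .
    (9,8)@(19, 17): e=[130,0,-78] → .  [on edge]
    (1,9)@(3, 19): e=[6,44,2] → X
    (2,9)@(5, 19): e=[22,40,-10] → .
  covered (6 px):
    . . . . . . . . . . .
    . . . . . . . . . . .
    . . . . . . . . . . .
    . . . . . . . . . . .
    . . . . . . . . . . .
    . . . . . . . . . . .
    . . X . . . . . . . .
    . . X X . . . . . . .
    . X X . . . . . . . .
    . X . . . . . . . . .
    . . . . . . . . . . .
T3:
  2·area = 122  (B↔C swapped to make it positive)
  edge (3, 9)→(22, 0): d=(19,-9) top-left  bias=+0
  edge (22, 0)→(6, 14): d=(-16,14) right/bottom  bias=-1
  edge (6, 14)→(3, 9): d=(-3,-5) top-left  bias=+0
    (8,1)@(17, 3): e=[12,22,88] → X
    (9,1)@(19, 3): e=[30,-6,98] → .
    (6,2)@(13, 5): e=[14,46,62] → X
    (7,2)@(15, 5): e=[32,18,72] → X
    (8,2)@(17, 5): e=[50,-10,82] → .
    (4,3)@(9, 7): e=[16,70,36] → X
    (5,3)@(11, 7): e=[34,42,46] → X
    (7,3)@(15, 7): e=[70,-14,66] → .
    (1,4)@(3, 9): e=[0,122,0] → X  [on edge]
    (2,4)@(5, 9): e=[18,94,10] → X
    (3,4)@(7, 9): e=[36,66,20] → X
    (6,4)@(13, 9): e=[90,-18,50] → .
    (4,9)@(9, 19): e=[244,-122,0] → .  [on edge]
  covered (15 px):
    . . . . . . . . . . .
    . . . . . . . . X . .
    . . . . . . X X . . .
    . . . . X X X . . . .
    . X X X X X . . . . .
    . . X X X . . . . . .
    . . . X . . . . . . .
    . . . . . . . . . . .
    . . . . . . . . . . .
    . . . . . . . . . . .
    . . . . . . . . . . .

Final: [[8,1],[6,2],[7,2],[4,3],[5,3],[6,3],[1,4],[2,4],[3,4],[4,4],[5,4],[2,5],[3,5],[4,5],[3,6]]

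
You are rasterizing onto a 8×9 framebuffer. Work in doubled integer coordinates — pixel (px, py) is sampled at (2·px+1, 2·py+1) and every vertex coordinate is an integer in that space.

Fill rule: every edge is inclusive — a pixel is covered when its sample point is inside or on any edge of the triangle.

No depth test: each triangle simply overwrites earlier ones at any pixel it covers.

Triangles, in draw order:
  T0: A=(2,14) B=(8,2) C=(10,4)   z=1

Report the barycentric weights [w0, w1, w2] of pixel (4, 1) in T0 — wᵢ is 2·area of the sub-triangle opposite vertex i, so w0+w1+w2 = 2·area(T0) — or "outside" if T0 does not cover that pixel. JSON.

T0:
  2·area = 36
  edge (2, 14)→(8, 2): d=(6,-12) inclusive
  edge (8, 2)→(10, 4): d=(2,2) inclusive
  edge (10, 4)→(2, 14): d=(-8,10) inclusive
    (3,0)@(7, 1): e=[-18,0,54] → ·  [on edge]
    (4,1)@(9, 3): e=[18,0,18] → #  [on edge]
    (5,1)@(11, 3): e=[42,-4,-2] → ·
    (3,2)@(7, 5): e=[6,8,22] → #
    (5,2)@(11, 5): e=[54,0,-18] → ·  [on edge]
    (3,3)@(7, 7): e=[18,12,6] → #
    (4,3)@(9, 7): e=[42,8,-14] → ·
    (6,3)@(13, 7): e=[90,0,-54] → ·  [on edge]
    (2,4)@(5, 9): e=[6,20,10] → #
    (3,4)@(7, 9): e=[30,16,-10] → ·
    (7,4)@(15, 9): e=[126,0,-90] → ·  [on edge]
    (2,5)@(5, 11): e=[18,24,-6] → ·
  covered (5 px):
    · · · · · · · ·
    · · · · # · · ·
    · · · # # · · ·
    · · · # · · · ·
    · · # · · · · ·
    · · · · · · · ·
    · · · · · · · ·
    · · · · · · · ·
    · · · · · · · ·

Result: [0,18,18]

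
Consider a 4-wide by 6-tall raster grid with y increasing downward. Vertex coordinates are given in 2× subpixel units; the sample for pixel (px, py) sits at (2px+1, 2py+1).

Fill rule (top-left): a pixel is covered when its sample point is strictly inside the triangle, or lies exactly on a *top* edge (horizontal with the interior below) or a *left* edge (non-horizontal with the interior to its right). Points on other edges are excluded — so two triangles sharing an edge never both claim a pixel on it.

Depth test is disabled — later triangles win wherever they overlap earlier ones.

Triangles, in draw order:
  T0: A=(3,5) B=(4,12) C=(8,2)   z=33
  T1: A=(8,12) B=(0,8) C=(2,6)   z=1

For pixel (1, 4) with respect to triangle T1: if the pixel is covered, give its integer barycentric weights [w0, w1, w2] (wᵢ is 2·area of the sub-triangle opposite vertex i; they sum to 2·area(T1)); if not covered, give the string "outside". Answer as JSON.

T0:
  2·area = 38  (B↔C swapped to make it positive)
  edge (3, 5)→(8, 2): d=(5,-3) top-left  bias=+0
  edge (8, 2)→(4, 12): d=(-4,10) right/bottom  bias=-1
  edge (4, 12)→(3, 5): d=(-1,-7) top-left  bias=+0
    (3,1)@(7, 3): e=[2,6,30] → X
    (1,2)@(3, 5): e=[0,38,0] → X  [on edge]
    (2,2)@(5, 5): e=[6,18,14] → X
    (3,2)@(7, 5): e=[12,-2,28] → .
    (1,3)@(3, 7): e=[10,30,-2] → .
    (2,3)@(5, 7): e=[16,10,12] → X
    (3,3)@(7, 7): e=[22,-10,26] → .
    (2,4)@(5, 9): e=[26,2,10] → X
    (3,4)@(7, 9): e=[32,-18,24] → .
    (2,5)@(5, 11): e=[36,-6,8] → .
  covered (5 px):
    . . . .
    . . . X
    . X X .
    . . X .
    . . X .
    . . . .
T1:
  2·area = 24
  edge (8, 12)→(0, 8): d=(-8,-4) top-left  bias=+0
  edge (0, 8)→(2, 6): d=(2,-2) top-left  bias=+0
  edge (2, 6)→(8, 12): d=(6,6) right/bottom  bias=-1
    (3,0)@(7, 1): e=[84,0,-60] → .  [on edge]
    (2,1)@(5, 3): e=[60,0,-36] → .  [on edge]
    (0,2)@(1, 5): e=[28,-4,0] → .  [on edge]
    (1,2)@(3, 5): e=[36,0,-12] → .  [on edge]
    (0,3)@(1, 7): e=[12,0,12] → X  [on edge]
    (1,3)@(3, 7): e=[20,4,0] → .  [on edge]
    (0,4)@(1, 9): e=[-4,4,24] → .
    (1,4)@(3, 9): e=[4,8,12] → X
    (2,4)@(5, 9): e=[12,12,0] → .  [on edge]
    (1,5)@(3, 11): e=[-12,12,24] → .
    (3,5)@(7, 11): e=[4,20,0] → .  [on edge]
  covered (2 px):
    . . . .
    . . . .
    . . . .
    X . . .
    . X . .
    . . . .

Answer: [8,12,4]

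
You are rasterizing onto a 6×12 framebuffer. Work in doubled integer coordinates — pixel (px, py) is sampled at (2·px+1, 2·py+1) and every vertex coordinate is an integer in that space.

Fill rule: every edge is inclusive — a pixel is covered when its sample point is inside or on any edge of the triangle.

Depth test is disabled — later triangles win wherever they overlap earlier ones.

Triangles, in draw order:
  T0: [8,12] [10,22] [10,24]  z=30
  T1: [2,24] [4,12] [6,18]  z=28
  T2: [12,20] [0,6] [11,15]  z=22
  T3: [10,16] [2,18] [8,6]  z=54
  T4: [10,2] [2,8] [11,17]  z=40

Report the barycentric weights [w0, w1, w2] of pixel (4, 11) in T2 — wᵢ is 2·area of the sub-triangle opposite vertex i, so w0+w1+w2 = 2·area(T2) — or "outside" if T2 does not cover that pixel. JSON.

T0:
  2·area = 4
  edge (8, 12)→(10, 22): d=(2,10) inclusive
  edge (10, 22)→(10, 24): d=(0,2) inclusive
  edge (10, 24)→(8, 12): d=(-2,-12) inclusive
    (3,3)@(7, 7): e=[0,6,-2] → ·  [on edge]
    (4,8)@(9, 17): e=[0,2,2] → #  [on edge]
    (5,8)@(11, 17): e=[-20,-2,26] → ·
    (4,9)@(9, 19): e=[4,2,-2] → ·
  covered (1 px):
    · · · · · ·
    · · · · · ·
    · · · · · ·
    · · · · · ·
    · · · · · ·
    · · · · · ·
    · · · · · ·
    · · · · · ·
    · · · · # ·
    · · · · · ·
    · · · · · ·
    · · · · · ·
T1:
  2·area = 36
  edge (2, 24)→(4, 12): d=(2,-12) inclusive
  edge (4, 12)→(6, 18): d=(2,6) inclusive
  edge (6, 18)→(2, 24): d=(-4,6) inclusive
    (0,1)@(1, 3): e=[-54,0,90] → ·  [on edge]
    (1,4)@(3, 9): e=[-18,0,54] → ·  [on edge]
    (2,7)@(5, 15): e=[18,0,18] → #  [on edge]
    (3,7)@(7, 15): e=[42,-12,6] → ·
    (2,8)@(5, 17): e=[22,4,10] → #
    (3,8)@(7, 17): e=[46,-8,-2] → ·
    (1,9)@(3, 19): e=[2,20,14] → #
    (3,9)@(7, 19): e=[50,-4,-10] → ·
    (1,10)@(3, 21): e=[6,24,6] → #
    (2,10)@(5, 21): e=[30,12,-6] → ·
    (3,10)@(7, 21): e=[54,0,-18] → ·  [on edge]
    (1,11)@(3, 23): e=[10,28,-2] → ·
  covered (5 px):
    · · · · · ·
    · · · · · ·
    · · · · · ·
    · · · · · ·
    · · · · · ·
    · · · · · ·
    · · · · · ·
    · · # · · ·
    · · # · · ·
    · # # · · ·
    · # · · · ·
    · · · · · ·
T2:
  2·area = 46
  edge (12, 20)→(0, 6): d=(-12,-14) inclusive
  edge (0, 6)→(11, 15): d=(11,9) inclusive
  edge (11, 15)→(12, 20): d=(1,5) inclusive
    (4,2)@(9, 5): e=[138,-92,0] → ·  [on edge]
    (0,3)@(1, 7): e=[2,2,42] → #
    (1,3)@(3, 7): e=[30,-16,32] → ·
    (0,4)@(1, 9): e=[-22,24,44] → ·
    (1,4)@(3, 9): e=[6,6,34] → #
    (2,4)@(5, 9): e=[34,-12,24] → ·
    (1,5)@(3, 11): e=[-18,28,36] → ·
    (2,5)@(5, 11): e=[10,10,26] → #
    (3,5)@(7, 11): e=[38,-8,16] → ·
    (2,6)@(5, 13): e=[-14,32,28] → ·
    (3,6)@(7, 13): e=[14,14,18] → #
    (4,6)@(9, 13): e=[42,-4,8] → ·
    (5,7)@(11, 15): e=[46,0,0] → #  [on edge]
  covered (7 px):
    · · · · · ·
    · · · · · ·
    · · · · · ·
    # · · · · ·
    · # · · · ·
    · · # · · ·
    · · · # · ·
    · · · · # #
    · · · · · #
    · · · · · ·
    · · · · · ·
    · · · · · ·
T3:
  2·area = 84
  edge (10, 16)→(2, 18): d=(-8,2) inclusive
  edge (2, 18)→(8, 6): d=(6,-12) inclusive
  edge (8, 6)→(10, 16): d=(2,10) inclusive
    (3,0)@(7, 1): e=[126,-42,0] → ·  [on edge]
    (3,4)@(7, 9): e=[62,6,16] → #
    (4,4)@(9, 9): e=[58,30,-4] → ·
    (3,5)@(7, 11): e=[46,18,20] → #
    (4,5)@(9, 11): e=[42,42,0] → #  [on edge]
    (5,5)@(11, 11): e=[38,66,-20] → ·
    (2,6)@(5, 13): e=[34,6,44] → #
    (5,6)@(11, 13): e=[22,78,-16] → ·
    (2,7)@(5, 15): e=[18,18,48] → #
    (5,7)@(11, 15): e=[6,90,-12] → ·
    (1,8)@(3, 17): e=[6,6,72] → #
    (3,8)@(7, 17): e=[-2,54,32] → ·
    (5,10)@(11, 21): e=[-42,126,0] → ·  [on edge]
  covered (11 px):
    · · · · · ·
    · · · · · ·
    · · · · · ·
    · · · · · ·
    · · · # · ·
    · · · # # ·
    · · # # # ·
    · · # # # ·
    · # # · · ·
    · · · · · ·
    · · · · · ·
    · · · · · ·
T4:
  2·area = 126  (B↔C swapped to make it positive)
  edge (10, 2)→(11, 17): d=(1,15) inclusive
  edge (11, 17)→(2, 8): d=(-9,-9) inclusive
  edge (2, 8)→(10, 2): d=(8,-6) inclusive
    (4,1)@(9, 3): e=[16,108,2] → #
    (5,1)@(11, 3): e=[-14,126,14] → ·
    (3,2)@(7, 5): e=[48,72,6] → #
    (5,2)@(11, 5): e=[-12,108,30] → ·
    (0,3)@(1, 7): e=[140,0,-14] → ·  [on edge]
    (2,3)@(5, 7): e=[80,36,10] → #
    (5,3)@(11, 7): e=[-10,90,46] → ·
    (1,4)@(3, 9): e=[112,0,14] → #  [on edge]
    (5,4)@(11, 9): e=[-8,72,62] → ·
    (1,5)@(3, 11): e=[114,-18,30] → ·
    (2,5)@(5, 11): e=[84,0,42] → #  [on edge]
    (5,5)@(11, 11): e=[-6,54,78] → ·
    (3,6)@(7, 13): e=[56,0,70] → #  [on edge]
    (4,7)@(9, 15): e=[28,0,98] → #  [on edge]
    (5,8)@(11, 17): e=[0,0,126] → #  [on edge]
  covered (17 px):
    · · · · · ·
    · · · · # ·
    · · · # # ·
    · · # # # ·
    · # # # # ·
    · · # # # ·
    · · · # # ·
    · · · · # ·
    · · · · · #
    · · · · · ·
    · · · · · ·
    · · · · · ·

Answer: "outside"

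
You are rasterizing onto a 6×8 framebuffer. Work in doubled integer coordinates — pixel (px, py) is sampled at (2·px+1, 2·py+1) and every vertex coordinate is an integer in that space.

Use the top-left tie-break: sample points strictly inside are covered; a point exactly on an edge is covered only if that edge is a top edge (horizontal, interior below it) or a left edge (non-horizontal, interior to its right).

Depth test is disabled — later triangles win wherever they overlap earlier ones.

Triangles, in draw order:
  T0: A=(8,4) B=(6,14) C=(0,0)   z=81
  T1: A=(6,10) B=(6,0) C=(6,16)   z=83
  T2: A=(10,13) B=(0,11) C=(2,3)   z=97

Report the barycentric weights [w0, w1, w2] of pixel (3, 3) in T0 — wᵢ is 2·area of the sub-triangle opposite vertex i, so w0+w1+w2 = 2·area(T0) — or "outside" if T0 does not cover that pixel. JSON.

T0:
  2·area = 88
  edge (8, 4)→(6, 14): d=(-2,10) right/bottom  bias=-1
  edge (6, 14)→(0, 0): d=(-6,-14) top-left  bias=+0
  edge (0, 0)→(8, 4): d=(8,4) right/bottom  bias=-1
    (0,0)@(1, 1): e=[76,8,4] → #
    (1,0)@(3, 1): e=[56,36,-4] → ·
    (0,1)@(1, 3): e=[72,-4,20] → ·
    (1,1)@(3, 3): e=[52,24,12] → #
    (2,1)@(5, 3): e=[32,52,4] → #
    (3,1)@(7, 3): e=[12,80,-4] → ·
    (1,2)@(3, 5): e=[48,12,28] → #
    (3,2)@(7, 5): e=[8,68,12] → #
    (4,2)@(9, 5): e=[-12,96,4] → ·
    (1,3)@(3, 7): e=[44,0,44] → #  [on edge]
    (4,3)@(9, 7): e=[-16,84,20] → ·
    (1,4)@(3, 9): e=[40,-12,60] → ·
    (3,4)@(7, 9): e=[0,44,44] → ·  [on edge]
  covered (11 px):
    # · · · · ·
    · # # · · ·
    · # # # · ·
    · # # # · ·
    · · # · · ·
    · · # · · ·
    · · · · · ·
    · · · · · ·
T1:
  degenerate (2·area = 0) — covers nothing
T2:
  2·area = 84
  edge (10, 13)→(0, 11): d=(-10,-2) top-left  bias=+0
  edge (0, 11)→(2, 3): d=(2,-8) top-left  bias=+0
  edge (2, 3)→(10, 13): d=(8,10) right/bottom  bias=-1
    (1,2)@(3, 5): e=[66,12,6] → #
    (2,2)@(5, 5): e=[70,28,-14] → ·
    (0,3)@(1, 7): e=[42,0,42] → #  [on edge]
    (2,3)@(5, 7): e=[50,32,2] → #
    (3,3)@(7, 7): e=[54,48,-18] → ·
    (0,4)@(1, 9): e=[22,4,58] → #
    (3,4)@(7, 9): e=[34,52,-2] → ·
    (0,5)@(1, 11): e=[2,8,74] → #
    (3,5)@(7, 11): e=[14,56,14] → #
    (4,5)@(9, 11): e=[18,72,-6] → ·
    (0,6)@(1, 13): e=[-18,12,90] → ·
    (1,6)@(3, 13): e=[-14,28,70] → ·
  covered (11 px):
    · · · · · ·
    · · · · · ·
    · # · · · ·
    # # # · · ·
    # # # · · ·
    # # # # · ·
    · · · · · ·
    · · · · · ·

Result: [56,28,4]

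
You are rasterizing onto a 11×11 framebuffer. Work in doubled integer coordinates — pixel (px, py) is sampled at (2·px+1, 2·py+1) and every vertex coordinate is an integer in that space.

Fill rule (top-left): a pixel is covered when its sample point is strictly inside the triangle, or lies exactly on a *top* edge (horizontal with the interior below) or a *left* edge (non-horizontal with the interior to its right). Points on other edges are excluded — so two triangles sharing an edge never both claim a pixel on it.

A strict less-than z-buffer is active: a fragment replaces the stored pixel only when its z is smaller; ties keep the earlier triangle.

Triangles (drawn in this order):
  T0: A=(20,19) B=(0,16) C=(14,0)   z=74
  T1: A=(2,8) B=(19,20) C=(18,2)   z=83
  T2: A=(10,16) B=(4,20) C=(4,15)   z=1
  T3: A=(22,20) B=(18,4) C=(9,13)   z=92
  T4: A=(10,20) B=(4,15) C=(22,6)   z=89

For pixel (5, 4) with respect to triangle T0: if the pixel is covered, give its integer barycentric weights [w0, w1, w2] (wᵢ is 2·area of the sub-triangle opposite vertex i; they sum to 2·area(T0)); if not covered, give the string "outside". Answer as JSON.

T0:
  2·area = 362
  edge (20, 19)→(0, 16): d=(-20,-3) top-left  bias=+0
  edge (0, 16)→(14, 0): d=(14,-16) top-left  bias=+0
  edge (14, 0)→(20, 19): d=(6,19) right/bottom  bias=-1
    (6,1)@(13, 3): e=[299,26,37] → #
    (7,1)@(15, 3): e=[305,58,-1] → ·
    (5,2)@(11, 5): e=[253,22,87] → #
    (7,2)@(15, 5): e=[265,86,11] → #
    (8,2)@(17, 5): e=[271,118,-27] → ·
    (4,3)@(9, 7): e=[207,18,137] → #
    (8,3)@(17, 7): e=[231,146,-15] → ·
    (3,4)@(7, 9): e=[161,14,187] → #
    (8,4)@(17, 9): e=[191,174,-3] → ·
    (2,5)@(5, 11): e=[115,10,237] → #
    (8,5)@(17, 11): e=[151,202,9] → #
    (9,5)@(19, 11): e=[157,234,-29] → ·
  covered (44 px):
    · · · · · · · · · · ·
    · · · · · · # · · · ·
    · · · · · # # # · · ·
    · · · · # # # # · · ·
    · · · # # # # # · · ·
    · · # # # # # # # · ·
    · # # # # # # # # · ·
    # # # # # # # # # · ·
    · · · # # # # # # # ·
    · · · · · · · · · · ·
    · · · · · · · · · · ·
T1:
  2·area = 294  (B↔C swapped to make it positive)
  edge (2, 8)→(18, 2): d=(16,-6) top-left  bias=+0
  edge (18, 2)→(19, 20): d=(1,18) right/bottom  bias=-1
  edge (19, 20)→(2, 8): d=(-17,-12) top-left  bias=+0
    (8,1)@(17, 3): e=[10,19,265] → #
    (9,1)@(19, 3): e=[22,-17,289] → ·
    (5,2)@(11, 5): e=[6,129,159] → #
    (6,2)@(13, 5): e=[18,93,183] → #
    (7,2)@(15, 5): e=[30,57,207] → #
    (9,2)@(19, 5): e=[54,-15,255] → ·
    (2,3)@(5, 7): e=[2,239,53] → #
    (3,3)@(7, 7): e=[14,203,77] → #
    (4,3)@(9, 7): e=[26,167,101] → #
    (9,3)@(19, 7): e=[86,-13,221] → ·
    (2,4)@(5, 9): e=[34,241,19] → #
    (9,4)@(19, 9): e=[118,-11,187] → ·
  covered (34 px):
    · · · · · · · · · · ·
    · · · · · · · · # · ·
    · · · · · # # # # · ·
    · · # # # # # # # · ·
    · · # # # # # # # · ·
    · · · # # # # # # · ·
    · · · · · # # # # · ·
    · · · · · · # # # · ·
    · · · · · · · # # · ·
    · · · · · · · · · · ·
    · · · · · · · · · · ·
T2:
  2·area = 30
  edge (10, 16)→(4, 20): d=(-6,4) right/bottom  bias=-1
  edge (4, 20)→(4, 15): d=(0,-5) top-left  bias=+0
  edge (4, 15)→(10, 16): d=(6,1) right/bottom  bias=-1
    (2,8)@(5, 17): e=[14,5,11] → #
    (3,8)@(7, 17): e=[6,15,9] → #
    (4,8)@(9, 17): e=[-2,25,7] → ·
    (2,9)@(5, 19): e=[2,5,23] → #
    (3,9)@(7, 19): e=[-6,15,21] → ·
    (2,10)@(5, 21): e=[-10,5,35] → ·
  covered (3 px):
    · · · · · · · · · · ·
    · · · · · · · · · · ·
    · · · · · · · · · · ·
    · · · · · · · · · · ·
    · · · · · · · · · · ·
    · · · · · · · · · · ·
    · · · · · · · · · · ·
    · · · · · · · · · · ·
    · · # # · · · · · · ·
    · · # · · · · · · · ·
    · · · · · · · · · · ·
T3:
  2·area = 180  (B↔C swapped to make it positive)
  edge (22, 20)→(9, 13): d=(-13,-7) top-left  bias=+0
  edge (9, 13)→(18, 4): d=(9,-9) top-left  bias=+0
  edge (18, 4)→(22, 20): d=(4,16) right/bottom  bias=-1
    (10,0)@(21, 1): e=[240,0,-60] → ·  [on edge]
    (9,1)@(19, 3): e=[200,0,-20] → ·  [on edge]
    (8,2)@(17, 5): e=[160,0,20] → #  [on edge]
    (9,2)@(19, 5): e=[174,18,-12] → ·
    (7,3)@(15, 7): e=[120,0,60] → #  [on edge]
    (9,3)@(19, 7): e=[148,36,-4] → ·
    (6,4)@(13, 9): e=[80,0,100] → #  [on edge]
    (9,4)@(19, 9): e=[122,54,4] → #
    (10,4)@(21, 9): e=[136,72,-28] → ·
    (5,5)@(11, 11): e=[40,0,140] → #  [on edge]
    (10,5)@(21, 11): e=[110,90,-20] → ·
    (4,6)@(9, 13): e=[0,0,180] → #  [on edge]
    (3,7)@(7, 15): e=[-40,0,220] → ·  [on edge]
    (2,8)@(5, 17): e=[-80,0,260] → ·  [on edge]
    (1,9)@(3, 19): e=[-120,0,300] → ·  [on edge]
    (0,10)@(1, 21): e=[-160,0,340] → ·  [on edge]
  covered (26 px):
    · · · · · · · · · · ·
    · · · · · · · · · · ·
    · · · · · · · · # · ·
    · · · · · · · # # · ·
    · · · · · · # # # # ·
    · · · · · # # # # # ·
    · · · · # # # # # # ·
    · · · · · · # # # # ·
    · · · · · · · · # # #
    · · · · · · · · · · #
    · · · · · · · · · · ·
T4:
  2·area = 144
  edge (10, 20)→(4, 15): d=(-6,-5) top-left  bias=+0
  edge (4, 15)→(22, 6): d=(18,-9) top-left  bias=+0
  edge (22, 6)→(10, 20): d=(-12,14) right/bottom  bias=-1
    (10,3)@(21, 7): e=[133,9,2] → #
    (8,4)@(17, 9): e=[101,9,34] → #
    (9,4)@(19, 9): e=[111,27,6] → #
    (10,4)@(21, 9): e=[121,45,-22] → ·
    (6,5)@(13, 11): e=[69,9,66] → #
    (7,5)@(15, 11): e=[79,27,38] → #
    (9,5)@(19, 11): e=[99,63,-18] → ·
    (4,6)@(9, 13): e=[37,9,98] → #
    (5,6)@(11, 13): e=[47,27,70] → #
    (8,6)@(17, 13): e=[77,81,-14] → ·
    (2,7)@(5, 15): e=[5,9,130] → #
    (3,7)@(7, 15): e=[15,27,102] → #
  covered (19 px):
    · · · · · · · · · · ·
    · · · · · · · · · · ·
    · · · · · · · · · · ·
    · · · · · · · · · · #
    · · · · · · · · # # ·
    · · · · · · # # # · ·
    · · · · # # # # · · ·
    · · # # # # # · · · ·
    · · · # # # · · · · ·
    · · · · # · · · · · ·
    · · · · · · · · · · ·

Final: [78,111,173]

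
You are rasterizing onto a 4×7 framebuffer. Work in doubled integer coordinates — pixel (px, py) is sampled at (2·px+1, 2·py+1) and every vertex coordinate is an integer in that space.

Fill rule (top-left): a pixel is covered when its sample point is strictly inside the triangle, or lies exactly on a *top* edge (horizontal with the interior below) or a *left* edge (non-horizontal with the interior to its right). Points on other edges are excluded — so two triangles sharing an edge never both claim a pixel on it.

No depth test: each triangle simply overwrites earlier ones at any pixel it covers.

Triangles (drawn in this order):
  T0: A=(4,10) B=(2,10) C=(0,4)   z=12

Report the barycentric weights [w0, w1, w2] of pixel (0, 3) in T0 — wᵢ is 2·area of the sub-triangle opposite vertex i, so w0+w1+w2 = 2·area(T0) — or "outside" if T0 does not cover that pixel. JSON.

T0:
  2·area = 12
  edge (4, 10)→(2, 10): d=(-2,0) right/bottom  bias=-1
  edge (2, 10)→(0, 4): d=(-2,-6) top-left  bias=+0
  edge (0, 4)→(4, 10): d=(4,6) right/bottom  bias=-1
    (0,3)@(1, 7): e=[6,0,6] → X  [on edge]
    (1,3)@(3, 7): e=[6,12,-6] → .
    (0,4)@(1, 9): e=[2,-4,14] → .
    (1,4)@(3, 9): e=[2,8,2] → X
    (2,4)@(5, 9): e=[2,20,-10] → .
    (1,5)@(3, 11): e=[-2,4,10] → .
    (1,6)@(3, 13): e=[-6,0,18] → .  [on edge]
  covered (2 px):
    . . . .
    . . . .
    . . . .
    X . . .
    . X . .
    . . . .
    . . . .

Answer: [0,6,6]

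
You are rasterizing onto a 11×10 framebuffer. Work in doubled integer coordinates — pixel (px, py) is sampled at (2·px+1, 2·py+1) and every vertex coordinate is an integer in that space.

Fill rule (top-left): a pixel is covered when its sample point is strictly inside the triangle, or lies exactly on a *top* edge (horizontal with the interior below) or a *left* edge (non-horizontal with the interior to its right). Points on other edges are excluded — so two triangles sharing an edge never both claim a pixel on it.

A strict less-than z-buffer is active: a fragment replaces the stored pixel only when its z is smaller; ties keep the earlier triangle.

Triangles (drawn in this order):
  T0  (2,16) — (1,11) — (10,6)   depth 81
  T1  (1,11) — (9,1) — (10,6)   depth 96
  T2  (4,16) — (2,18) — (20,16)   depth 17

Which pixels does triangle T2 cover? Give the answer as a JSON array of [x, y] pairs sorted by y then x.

T0:
  2·area = 50
  edge (2, 16)→(1, 11): d=(-1,-5) top-left  bias=+0
  edge (1, 11)→(10, 6): d=(9,-5) top-left  bias=+0
  edge (10, 6)→(2, 16): d=(-8,10) right/bottom  bias=-1
    (9,0)@(19, 1): e=[100,0,-50] → ·  [on edge]
    (4,3)@(9, 7): e=[44,4,2] → █
    (5,3)@(11, 7): e=[54,14,-18] → ·
    (2,4)@(5, 9): e=[22,2,26] → █
    (3,4)@(7, 9): e=[32,12,6] → █
    (4,4)@(9, 9): e=[42,22,-14] → ·
    (0,5)@(1, 11): e=[0,0,50] → █  [on edge]
    (1,5)@(3, 11): e=[10,10,30] → █
    (3,5)@(7, 11): e=[30,30,-10] → ·
    (0,6)@(1, 13): e=[-2,18,34] → ·
    (1,6)@(3, 13): e=[8,28,14] → █
    (2,6)@(5, 13): e=[18,38,-6] → ·
  covered (7 px):
    · · · · · · · · · · ·
    · · · · · · · · · · ·
    · · · · · · · · · · ·
    · · · · █ · · · · · ·
    · · █ █ · · · · · · ·
    █ █ █ · · · · · · · ·
    · █ · · · · · · · · ·
    · · · · · · · · · · ·
    · · · · · · · · · · ·
    · · · · · · · · · · ·
T1:
  2·area = 50
  edge (1, 11)→(9, 1): d=(8,-10) top-left  bias=+0
  edge (9, 1)→(10, 6): d=(1,5) right/bottom  bias=-1
  edge (10, 6)→(1, 11): d=(-9,5) right/bottom  bias=-1
    (4,0)@(9, 1): e=[0,0,50] → ·  [on edge]
    (9,0)@(19, 1): e=[100,-50,0] → ·  [on edge]
    (4,1)@(9, 3): e=[16,2,32] → █
    (5,1)@(11, 3): e=[36,-8,22] → ·
    (3,2)@(7, 5): e=[12,14,24] → █
    (5,2)@(11, 5): e=[52,-6,4] → ·
    (2,3)@(5, 7): e=[8,26,16] → █
    (4,3)@(9, 7): e=[48,6,-4] → ·
    (1,4)@(3, 9): e=[4,38,8] → █
    (2,4)@(5, 9): e=[24,28,-2] → ·
    (3,4)@(7, 9): e=[44,18,-12] → ·
    (0,5)@(1, 11): e=[0,50,0] → ·  [on edge]
    (5,5)@(11, 11): e=[100,0,-50] → ·  [on edge]
  covered (6 px):
    · · · · · · · · · · ·
    · · · · █ · · · · · ·
    · · · █ █ · · · · · ·
    · · █ █ · · · · · · ·
    · █ · · · · · · · · ·
    · · · · · · · · · · ·
    · · · · · · · · · · ·
    · · · · · · · · · · ·
    · · · · · · · · · · ·
    · · · · · · · · · · ·
T2:
  2·area = 32  (B↔C swapped to make it positive)
  edge (4, 16)→(20, 16): d=(16,0) top-left  bias=+0
  edge (20, 16)→(2, 18): d=(-18,2) right/bottom  bias=-1
  edge (2, 18)→(4, 16): d=(2,-2) top-left  bias=+0
    (9,0)@(19, 1): e=[-240,272,0] → ·  [on edge]
    (8,1)@(17, 3): e=[-208,240,0] → ·  [on edge]
    (7,2)@(15, 5): e=[-176,208,0] → ·  [on edge]
    (6,3)@(13, 7): e=[-144,176,0] → ·  [on edge]
    (5,4)@(11, 9): e=[-112,144,0] → ·  [on edge]
    (4,5)@(9, 11): e=[-80,112,0] → ·  [on edge]
    (3,6)@(7, 13): e=[-48,80,0] → ·  [on edge]
    (2,7)@(5, 15): e=[-16,48,0] → ·  [on edge]
    (1,8)@(3, 17): e=[16,16,0] → █  [on edge]
    (2,8)@(5, 17): e=[16,12,4] → █
    (3,8)@(7, 17): e=[16,8,8] → █
    (4,8)@(9, 17): e=[16,4,12] → █
    (5,8)@(11, 17): e=[16,0,16] → ·  [on edge]
    (0,9)@(1, 19): e=[48,-16,0] → ·  [on edge]
  covered (4 px):
    · · · · · · · · · · ·
    · · · · · · · · · · ·
    · · · · · · · · · · ·
    · · · · · · · · · · ·
    · · · · · · · · · · ·
    · · · · · · · · · · ·
    · · · · · · · · · · ·
    · · · · · · · · · · ·
    · █ █ █ █ · · · · · ·
    · · · · · · · · · · ·

Result: [[1,8],[2,8],[3,8],[4,8]]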